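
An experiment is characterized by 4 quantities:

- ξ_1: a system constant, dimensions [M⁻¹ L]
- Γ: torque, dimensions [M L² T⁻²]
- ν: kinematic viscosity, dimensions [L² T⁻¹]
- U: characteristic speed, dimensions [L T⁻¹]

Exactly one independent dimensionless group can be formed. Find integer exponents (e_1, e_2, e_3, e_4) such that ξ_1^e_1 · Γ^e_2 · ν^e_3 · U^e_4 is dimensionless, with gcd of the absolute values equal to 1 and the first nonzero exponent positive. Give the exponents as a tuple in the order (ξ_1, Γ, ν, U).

M: e_1·(-1) + e_2·(1) + e_3·(0) + e_4·(0) = 0
L: e_1·(1) + e_2·(2) + e_3·(2) + e_4·(1) = 0
T: e_1·(0) + e_2·(-2) + e_3·(-1) + e_4·(-1) = 0
Solving this homogeneous linear system for the smallest-integer solution (first nonzero entry positive) gives (1, 1, -1, -1).

(1, 1, -1, -1)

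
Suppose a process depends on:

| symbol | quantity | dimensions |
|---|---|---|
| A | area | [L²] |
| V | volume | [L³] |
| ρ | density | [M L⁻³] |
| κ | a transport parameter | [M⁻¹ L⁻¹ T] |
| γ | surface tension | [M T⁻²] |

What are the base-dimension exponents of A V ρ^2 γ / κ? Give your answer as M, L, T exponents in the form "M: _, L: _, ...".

M: 4, L: 0, T: -3

Collect each base-dimension exponent across the product:
  M: (0) + (0) + 2·(1) − (-1) + (1) = 4
  L: (2) + (3) + 2·(-3) − (-1) + (0) = 0
  T: (0) + (0) + 2·(0) − (1) + (-2) = -3
So the dimensions are [M⁴ T⁻³].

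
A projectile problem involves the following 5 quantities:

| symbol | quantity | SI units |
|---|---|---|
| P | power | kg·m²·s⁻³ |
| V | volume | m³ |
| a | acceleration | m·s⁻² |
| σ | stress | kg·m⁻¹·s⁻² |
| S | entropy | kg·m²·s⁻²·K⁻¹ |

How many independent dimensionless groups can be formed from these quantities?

1

There are 5 variables and 4 base dimensions (M, L, T, Θ).
The dimension matrix has rank 4.
Independent dimensionless groups: 5 − 4 = 1.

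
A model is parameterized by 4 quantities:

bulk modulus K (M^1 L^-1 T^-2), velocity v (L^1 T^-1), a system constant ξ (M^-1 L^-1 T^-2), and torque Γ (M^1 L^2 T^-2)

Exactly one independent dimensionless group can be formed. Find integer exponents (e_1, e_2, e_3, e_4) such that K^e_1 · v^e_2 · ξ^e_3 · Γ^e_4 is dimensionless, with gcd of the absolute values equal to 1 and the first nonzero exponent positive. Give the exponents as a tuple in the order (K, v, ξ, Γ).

M: e_1·(1) + e_2·(0) + e_3·(-1) + e_4·(1) = 0
L: e_1·(-1) + e_2·(1) + e_3·(-1) + e_4·(2) = 0
T: e_1·(-2) + e_2·(-1) + e_3·(-2) + e_4·(-2) = 0
Solving this homogeneous linear system for the smallest-integer solution (first nonzero entry positive) gives (1, 4, -1, -2).

(1, 4, -1, -2)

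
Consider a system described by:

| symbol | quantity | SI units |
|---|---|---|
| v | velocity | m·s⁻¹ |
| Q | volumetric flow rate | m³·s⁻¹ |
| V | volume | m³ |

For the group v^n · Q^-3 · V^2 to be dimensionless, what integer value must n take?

3

Balance the L exponent: (1)·n from v, plus −3·(3) + 2·(3) = -3 from the rest, must sum to zero.
n − 3 = 0, so n = 3.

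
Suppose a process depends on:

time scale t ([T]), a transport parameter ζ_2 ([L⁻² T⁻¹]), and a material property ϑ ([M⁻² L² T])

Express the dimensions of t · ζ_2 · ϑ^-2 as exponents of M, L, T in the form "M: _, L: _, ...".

M: 4, L: -6, T: -2

Collect each base-dimension exponent across the product:
  M: (0) + (0) − 2·(-2) = 4
  L: (0) + (-2) − 2·(2) = -6
  T: (1) + (-1) − 2·(1) = -2
So the dimensions are [M⁴ L⁻⁶ T⁻²].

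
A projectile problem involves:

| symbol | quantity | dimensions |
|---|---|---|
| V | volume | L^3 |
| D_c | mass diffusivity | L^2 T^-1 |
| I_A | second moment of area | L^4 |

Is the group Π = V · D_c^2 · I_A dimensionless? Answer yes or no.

Sum the exponent of each base dimension across the product:
  L: [V]_L + 2·[D_c]_L + [I_A]_L = (3) + 2·(2) + (4) = 11
  T: [V]_T + 2·[D_c]_T + [I_A]_T = (0) + 2·(-1) + (0) = -2
Net dimensions [L¹¹ T⁻²] ≠ [1] — not dimensionless.

no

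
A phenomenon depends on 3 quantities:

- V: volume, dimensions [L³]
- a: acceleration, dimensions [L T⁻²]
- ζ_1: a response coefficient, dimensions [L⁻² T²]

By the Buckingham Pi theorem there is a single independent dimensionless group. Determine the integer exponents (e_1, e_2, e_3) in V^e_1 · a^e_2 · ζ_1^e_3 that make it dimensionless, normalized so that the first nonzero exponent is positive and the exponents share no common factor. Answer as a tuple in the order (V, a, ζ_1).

L: e_1·(3) + e_2·(1) + e_3·(-2) = 0
T: e_1·(0) + e_2·(-2) + e_3·(2) = 0
Solving this homogeneous linear system for the smallest-integer solution (first nonzero entry positive) gives (1, 3, 3).

(1, 3, 3)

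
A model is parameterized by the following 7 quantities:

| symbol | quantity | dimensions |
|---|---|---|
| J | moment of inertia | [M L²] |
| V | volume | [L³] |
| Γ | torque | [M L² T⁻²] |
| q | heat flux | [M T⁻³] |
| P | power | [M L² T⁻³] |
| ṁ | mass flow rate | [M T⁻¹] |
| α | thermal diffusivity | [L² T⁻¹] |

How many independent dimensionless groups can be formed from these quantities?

There are 7 variables and 3 base dimensions (M, L, T).
The dimension matrix has rank 3.
Independent dimensionless groups: 7 − 3 = 4.

4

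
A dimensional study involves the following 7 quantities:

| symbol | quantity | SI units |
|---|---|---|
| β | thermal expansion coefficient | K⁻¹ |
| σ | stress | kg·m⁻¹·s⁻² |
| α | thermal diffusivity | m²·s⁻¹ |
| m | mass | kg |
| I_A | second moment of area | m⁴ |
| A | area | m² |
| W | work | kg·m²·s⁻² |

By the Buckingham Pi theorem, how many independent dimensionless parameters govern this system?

3

There are 7 variables and 4 base dimensions (M, L, T, Θ).
The dimension matrix has rank 4.
Independent dimensionless groups: 7 − 4 = 3.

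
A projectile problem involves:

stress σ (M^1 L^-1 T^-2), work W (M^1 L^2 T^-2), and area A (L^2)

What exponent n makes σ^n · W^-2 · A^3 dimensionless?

Balance the M exponent: (1)·n from σ, plus −2·(1) + 3·(0) = -2 from the rest, must sum to zero.
n − 2 = 0, so n = 2.

2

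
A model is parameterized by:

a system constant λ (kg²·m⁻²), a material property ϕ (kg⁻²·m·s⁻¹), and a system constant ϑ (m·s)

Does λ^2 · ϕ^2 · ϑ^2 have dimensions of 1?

yes

Sum the exponent of each base dimension across the product:
  M: 2·[λ]_M + 2·[ϕ]_M + 2·[ϑ]_M = 2·(2) + 2·(-2) + 2·(0) = 0
  L: 2·[λ]_L + 2·[ϕ]_L + 2·[ϑ]_L = 2·(-2) + 2·(1) + 2·(1) = 0
  T: 2·[λ]_T + 2·[ϕ]_T + 2·[ϑ]_T = 2·(0) + 2·(-1) + 2·(1) = 0
All base exponents vanish — dimensionless.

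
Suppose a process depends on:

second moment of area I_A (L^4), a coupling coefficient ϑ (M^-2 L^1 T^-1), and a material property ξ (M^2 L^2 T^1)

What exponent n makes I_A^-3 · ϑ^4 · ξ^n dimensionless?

4

Balance the M exponent: (2)·n from ξ, plus −3·(0) + 4·(-2) = -8 from the rest, must sum to zero.
2n − 8 = 0, so n = 4.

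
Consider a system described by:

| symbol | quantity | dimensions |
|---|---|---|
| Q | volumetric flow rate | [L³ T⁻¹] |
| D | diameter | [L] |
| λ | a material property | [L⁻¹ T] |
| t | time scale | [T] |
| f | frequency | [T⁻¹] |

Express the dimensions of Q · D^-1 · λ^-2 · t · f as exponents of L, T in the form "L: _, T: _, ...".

L: 4, T: -3

Collect each base-dimension exponent across the product:
  L: (3) − (1) − 2·(-1) + (0) + (0) = 4
  T: (-1) − (0) − 2·(1) + (1) + (-1) = -3
So the dimensions are [L⁴ T⁻³].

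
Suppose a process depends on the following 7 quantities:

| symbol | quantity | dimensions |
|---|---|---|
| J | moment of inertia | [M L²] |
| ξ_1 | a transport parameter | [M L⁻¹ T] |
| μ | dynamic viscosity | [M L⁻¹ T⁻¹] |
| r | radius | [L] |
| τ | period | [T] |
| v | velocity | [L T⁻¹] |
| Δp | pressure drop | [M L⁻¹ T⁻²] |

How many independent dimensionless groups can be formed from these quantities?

There are 7 variables and 3 base dimensions (M, L, T).
The dimension matrix has rank 3.
Independent dimensionless groups: 7 − 3 = 4.

4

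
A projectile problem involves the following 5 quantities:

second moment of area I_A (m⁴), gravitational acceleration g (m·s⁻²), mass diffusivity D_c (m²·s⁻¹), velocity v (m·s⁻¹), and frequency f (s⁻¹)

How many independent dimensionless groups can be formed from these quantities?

There are 5 variables and 2 base dimensions (L, T).
The dimension matrix has rank 2.
Independent dimensionless groups: 5 − 2 = 3.

3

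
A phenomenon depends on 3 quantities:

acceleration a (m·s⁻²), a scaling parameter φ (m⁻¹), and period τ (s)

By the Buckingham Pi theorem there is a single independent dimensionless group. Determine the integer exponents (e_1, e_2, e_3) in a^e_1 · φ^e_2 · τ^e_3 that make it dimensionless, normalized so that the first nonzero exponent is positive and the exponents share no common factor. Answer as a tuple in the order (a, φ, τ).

(1, 1, 2)

L: e_1·(1) + e_2·(-1) + e_3·(0) = 0
T: e_1·(-2) + e_2·(0) + e_3·(1) = 0
Solving this homogeneous linear system for the smallest-integer solution (first nonzero entry positive) gives (1, 1, 2).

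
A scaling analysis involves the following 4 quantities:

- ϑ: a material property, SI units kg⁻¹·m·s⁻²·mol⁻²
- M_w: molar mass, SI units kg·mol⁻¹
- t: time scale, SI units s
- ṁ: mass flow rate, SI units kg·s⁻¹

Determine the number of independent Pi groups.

There are 4 variables and 4 base dimensions (M, L, T, N).
The dimension matrix has rank 4.
Independent dimensionless groups: 4 − 4 = 0.

0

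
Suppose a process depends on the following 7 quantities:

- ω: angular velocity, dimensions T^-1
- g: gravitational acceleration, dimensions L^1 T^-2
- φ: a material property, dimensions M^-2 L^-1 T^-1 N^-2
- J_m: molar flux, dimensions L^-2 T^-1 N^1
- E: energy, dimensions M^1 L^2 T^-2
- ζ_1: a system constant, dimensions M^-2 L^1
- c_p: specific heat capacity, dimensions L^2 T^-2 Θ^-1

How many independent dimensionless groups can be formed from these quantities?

There are 7 variables and 5 base dimensions (M, L, T, Θ, N).
The dimension matrix has rank 5.
Independent dimensionless groups: 7 − 5 = 2.

2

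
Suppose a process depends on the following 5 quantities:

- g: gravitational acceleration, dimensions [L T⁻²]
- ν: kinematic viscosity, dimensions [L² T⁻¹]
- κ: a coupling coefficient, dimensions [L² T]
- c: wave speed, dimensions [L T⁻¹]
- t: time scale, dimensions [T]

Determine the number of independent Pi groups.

There are 5 variables and 2 base dimensions (L, T).
The dimension matrix has rank 2.
Independent dimensionless groups: 5 − 2 = 3.

3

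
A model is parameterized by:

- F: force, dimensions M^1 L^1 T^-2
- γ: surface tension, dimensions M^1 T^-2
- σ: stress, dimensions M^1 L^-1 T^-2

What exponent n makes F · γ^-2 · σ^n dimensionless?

1

Balance the M exponent: (1)·n from σ, plus (1) − 2·(1) = -1 from the rest, must sum to zero.
n − 1 = 0, so n = 1.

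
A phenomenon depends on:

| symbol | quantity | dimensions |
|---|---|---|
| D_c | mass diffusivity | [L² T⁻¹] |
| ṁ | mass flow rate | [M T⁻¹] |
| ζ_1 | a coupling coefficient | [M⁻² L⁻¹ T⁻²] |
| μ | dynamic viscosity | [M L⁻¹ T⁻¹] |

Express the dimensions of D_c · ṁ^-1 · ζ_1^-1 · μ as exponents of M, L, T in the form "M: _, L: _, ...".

M: 2, L: 2, T: 1

Collect each base-dimension exponent across the product:
  M: (0) − (1) − (-2) + (1) = 2
  L: (2) − (0) − (-1) + (-1) = 2
  T: (-1) − (-1) − (-2) + (-1) = 1
So the dimensions are [M² L² T].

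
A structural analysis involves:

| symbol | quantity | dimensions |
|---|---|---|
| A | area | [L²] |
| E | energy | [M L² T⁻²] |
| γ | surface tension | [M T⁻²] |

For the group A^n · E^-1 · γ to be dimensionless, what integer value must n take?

Balance the L exponent: (2)·n from A, plus −(2) + (0) = -2 from the rest, must sum to zero.
2n − 2 = 0, so n = 1.

1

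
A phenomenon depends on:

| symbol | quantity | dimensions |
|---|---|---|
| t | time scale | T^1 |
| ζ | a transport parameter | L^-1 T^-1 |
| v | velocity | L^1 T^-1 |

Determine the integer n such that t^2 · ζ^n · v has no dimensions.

1

Balance the L exponent: (-1)·n from ζ, plus 2·(0) + (1) = 1 from the rest, must sum to zero.
−n + 1 = 0, so n = 1.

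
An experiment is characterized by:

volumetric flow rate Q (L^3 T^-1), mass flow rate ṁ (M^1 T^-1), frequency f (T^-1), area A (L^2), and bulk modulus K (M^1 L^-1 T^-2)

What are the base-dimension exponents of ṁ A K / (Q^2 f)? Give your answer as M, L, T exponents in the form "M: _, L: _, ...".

Collect each base-dimension exponent across the product:
  M: −2·(0) + (1) − (0) + (0) + (1) = 2
  L: −2·(3) + (0) − (0) + (2) + (-1) = -5
  T: −2·(-1) + (-1) − (-1) + (0) + (-2) = 0
So the dimensions are [M² L⁻⁵].

M: 2, L: -5, T: 0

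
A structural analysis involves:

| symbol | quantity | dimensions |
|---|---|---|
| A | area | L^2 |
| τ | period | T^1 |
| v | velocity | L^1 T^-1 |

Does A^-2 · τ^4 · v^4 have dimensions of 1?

yes

Sum the exponent of each base dimension across the product:
  M: −2·[A]_M + 4·[τ]_M + 4·[v]_M = −2·(0) + 4·(0) + 4·(0) = 0
  L: −2·[A]_L + 4·[τ]_L + 4·[v]_L = −2·(2) + 4·(0) + 4·(1) = 0
  T: −2·[A]_T + 4·[τ]_T + 4·[v]_T = −2·(0) + 4·(1) + 4·(-1) = 0
All base exponents vanish — dimensionless.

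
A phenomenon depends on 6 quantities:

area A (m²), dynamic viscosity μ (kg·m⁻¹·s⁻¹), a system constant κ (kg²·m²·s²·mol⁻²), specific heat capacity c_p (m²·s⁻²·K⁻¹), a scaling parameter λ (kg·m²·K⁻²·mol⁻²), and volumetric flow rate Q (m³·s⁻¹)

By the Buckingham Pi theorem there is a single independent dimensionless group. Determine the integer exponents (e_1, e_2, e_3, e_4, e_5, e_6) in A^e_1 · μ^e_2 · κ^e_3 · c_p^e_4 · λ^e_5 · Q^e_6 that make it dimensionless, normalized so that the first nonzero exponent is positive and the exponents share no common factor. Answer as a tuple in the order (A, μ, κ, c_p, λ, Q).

M: e_1·(0) + e_2·(1) + e_3·(2) + e_4·(0) + e_5·(1) + e_6·(0) = 0
L: e_1·(2) + e_2·(-1) + e_3·(2) + e_4·(2) + e_5·(2) + e_6·(3) = 0
T: e_1·(0) + e_2·(-1) + e_3·(2) + e_4·(-2) + e_5·(0) + e_6·(-1) = 0
Θ: e_1·(0) + e_2·(0) + e_3·(0) + e_4·(-1) + e_5·(-2) + e_6·(0) = 0
N: e_1·(0) + e_2·(0) + e_3·(-2) + e_4·(0) + e_5·(-2) + e_6·(0) = 0
Solving this homogeneous linear system for the smallest-integer solution (first nonzero entry positive) gives (1, 1, -1, -2, 1, 1).

(1, 1, -1, -2, 1, 1)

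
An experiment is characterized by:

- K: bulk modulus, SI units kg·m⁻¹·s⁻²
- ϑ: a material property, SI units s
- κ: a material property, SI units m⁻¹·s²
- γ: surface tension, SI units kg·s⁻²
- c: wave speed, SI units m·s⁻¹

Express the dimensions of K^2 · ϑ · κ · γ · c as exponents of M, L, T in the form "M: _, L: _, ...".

M: 3, L: -2, T: -4

Collect each base-dimension exponent across the product:
  M: 2·(1) + (0) + (0) + (1) + (0) = 3
  L: 2·(-1) + (0) + (-1) + (0) + (1) = -2
  T: 2·(-2) + (1) + (2) + (-2) + (-1) = -4
So the dimensions are [M³ L⁻² T⁻⁴].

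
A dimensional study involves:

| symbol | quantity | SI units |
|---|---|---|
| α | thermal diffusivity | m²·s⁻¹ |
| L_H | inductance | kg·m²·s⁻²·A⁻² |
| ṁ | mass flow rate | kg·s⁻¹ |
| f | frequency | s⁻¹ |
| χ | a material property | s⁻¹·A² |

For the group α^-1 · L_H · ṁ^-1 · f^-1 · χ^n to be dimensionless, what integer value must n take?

1

Balance the T exponent: (-1)·n from χ, plus −(-1) + (-2) − (-1) − (-1) = 1 from the rest, must sum to zero.
−n + 1 = 0, so n = 1.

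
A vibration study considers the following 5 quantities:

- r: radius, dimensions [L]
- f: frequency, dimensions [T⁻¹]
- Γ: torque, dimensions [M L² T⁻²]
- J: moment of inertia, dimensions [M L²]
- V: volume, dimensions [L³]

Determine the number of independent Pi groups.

There are 5 variables and 3 base dimensions (M, L, T).
The dimension matrix has rank 3.
Independent dimensionless groups: 5 − 3 = 2.

2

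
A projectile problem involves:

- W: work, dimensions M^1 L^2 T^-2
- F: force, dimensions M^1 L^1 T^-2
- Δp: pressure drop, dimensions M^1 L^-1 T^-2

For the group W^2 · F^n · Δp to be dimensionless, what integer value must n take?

Balance the M exponent: (1)·n from F, plus 2·(1) + (1) = 3 from the rest, must sum to zero.
n + 3 = 0, so n = -3.

-3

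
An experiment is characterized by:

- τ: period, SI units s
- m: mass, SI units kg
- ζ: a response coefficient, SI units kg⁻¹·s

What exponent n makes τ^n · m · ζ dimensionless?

Balance the T exponent: (1)·n from τ, plus (0) + (1) = 1 from the rest, must sum to zero.
n + 1 = 0, so n = -1.

-1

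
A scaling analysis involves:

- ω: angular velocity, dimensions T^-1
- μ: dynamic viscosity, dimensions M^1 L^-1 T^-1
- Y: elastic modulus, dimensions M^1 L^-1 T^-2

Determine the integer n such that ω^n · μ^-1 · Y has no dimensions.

-1

Balance the T exponent: (-1)·n from ω, plus −(-1) + (-2) = -1 from the rest, must sum to zero.
−n − 1 = 0, so n = -1.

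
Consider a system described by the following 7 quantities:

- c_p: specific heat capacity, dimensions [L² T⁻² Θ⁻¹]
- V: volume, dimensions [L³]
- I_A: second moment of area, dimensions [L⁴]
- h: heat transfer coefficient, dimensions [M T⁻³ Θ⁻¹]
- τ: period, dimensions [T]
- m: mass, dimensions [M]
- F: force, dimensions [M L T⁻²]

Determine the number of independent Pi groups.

3

There are 7 variables and 4 base dimensions (M, L, T, Θ).
The dimension matrix has rank 4.
Independent dimensionless groups: 7 − 4 = 3.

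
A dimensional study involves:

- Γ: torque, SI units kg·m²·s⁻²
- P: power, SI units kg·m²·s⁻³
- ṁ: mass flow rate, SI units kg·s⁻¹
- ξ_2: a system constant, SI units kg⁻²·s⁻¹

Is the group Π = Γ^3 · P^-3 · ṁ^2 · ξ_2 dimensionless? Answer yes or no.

yes

Sum the exponent of each base dimension across the product:
  M: 3·[Γ]_M − 3·[P]_M + 2·[ṁ]_M + [ξ_2]_M = 3·(1) − 3·(1) + 2·(1) + (-2) = 0
  L: 3·[Γ]_L − 3·[P]_L + 2·[ṁ]_L + [ξ_2]_L = 3·(2) − 3·(2) + 2·(0) + (0) = 0
  T: 3·[Γ]_T − 3·[P]_T + 2·[ṁ]_T + [ξ_2]_T = 3·(-2) − 3·(-3) + 2·(-1) + (-1) = 0
All base exponents vanish — dimensionless.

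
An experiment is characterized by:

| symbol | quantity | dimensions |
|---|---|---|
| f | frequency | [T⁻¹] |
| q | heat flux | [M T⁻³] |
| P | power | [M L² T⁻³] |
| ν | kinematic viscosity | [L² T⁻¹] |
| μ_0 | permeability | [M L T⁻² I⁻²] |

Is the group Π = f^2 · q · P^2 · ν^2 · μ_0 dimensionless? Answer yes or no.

no

Sum the exponent of each base dimension across the product:
  M: 2·[f]_M + [q]_M + 2·[P]_M + 2·[ν]_M + [μ_0]_M = 2·(0) + (1) + 2·(1) + 2·(0) + (1) = 4
  L: 2·[f]_L + [q]_L + 2·[P]_L + 2·[ν]_L + [μ_0]_L = 2·(0) + (0) + 2·(2) + 2·(2) + (1) = 9
  T: 2·[f]_T + [q]_T + 2·[P]_T + 2·[ν]_T + [μ_0]_T = 2·(-1) + (-3) + 2·(-3) + 2·(-1) + (-2) = -15
  I: 2·[f]_I + [q]_I + 2·[P]_I + 2·[ν]_I + [μ_0]_I = 2·(0) + (0) + 2·(0) + 2·(0) + (-2) = -2
Net dimensions [M⁴ L⁹ T⁻¹⁵ I⁻²] ≠ [1] — not dimensionless.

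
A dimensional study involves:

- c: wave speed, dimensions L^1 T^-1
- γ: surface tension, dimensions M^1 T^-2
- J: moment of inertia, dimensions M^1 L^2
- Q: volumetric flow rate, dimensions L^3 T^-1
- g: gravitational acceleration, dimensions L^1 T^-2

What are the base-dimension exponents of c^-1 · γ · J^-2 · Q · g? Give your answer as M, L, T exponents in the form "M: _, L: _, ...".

M: -1, L: -1, T: -4

Collect each base-dimension exponent across the product:
  M: −(0) + (1) − 2·(1) + (0) + (0) = -1
  L: −(1) + (0) − 2·(2) + (3) + (1) = -1
  T: −(-1) + (-2) − 2·(0) + (-1) + (-2) = -4
So the dimensions are [M⁻¹ L⁻¹ T⁻⁴].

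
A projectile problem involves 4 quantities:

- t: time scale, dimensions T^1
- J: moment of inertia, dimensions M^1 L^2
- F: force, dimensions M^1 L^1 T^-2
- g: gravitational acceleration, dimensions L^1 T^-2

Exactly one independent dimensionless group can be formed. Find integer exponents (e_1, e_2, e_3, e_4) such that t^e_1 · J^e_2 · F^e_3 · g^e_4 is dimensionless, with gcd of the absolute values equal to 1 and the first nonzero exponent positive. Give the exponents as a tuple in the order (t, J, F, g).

(4, -1, 1, 1)

M: e_1·(0) + e_2·(1) + e_3·(1) + e_4·(0) = 0
L: e_1·(0) + e_2·(2) + e_3·(1) + e_4·(1) = 0
T: e_1·(1) + e_2·(0) + e_3·(-2) + e_4·(-2) = 0
Solving this homogeneous linear system for the smallest-integer solution (first nonzero entry positive) gives (4, -1, 1, 1).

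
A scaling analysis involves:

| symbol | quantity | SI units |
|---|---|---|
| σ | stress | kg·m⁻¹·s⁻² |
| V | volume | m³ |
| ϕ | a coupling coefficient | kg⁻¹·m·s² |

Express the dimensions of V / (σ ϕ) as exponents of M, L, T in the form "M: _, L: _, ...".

Collect each base-dimension exponent across the product:
  M: −(1) + (0) − (-1) = 0
  L: −(-1) + (3) − (1) = 3
  T: −(-2) + (0) − (2) = 0
So the dimensions are [L³].

M: 0, L: 3, T: 0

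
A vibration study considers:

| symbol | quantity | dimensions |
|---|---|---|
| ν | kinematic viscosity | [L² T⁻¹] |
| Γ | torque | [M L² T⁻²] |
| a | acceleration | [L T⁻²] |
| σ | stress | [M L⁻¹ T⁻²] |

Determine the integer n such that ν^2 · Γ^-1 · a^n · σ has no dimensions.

Balance the L exponent: (1)·n from a, plus 2·(2) − (2) + (-1) = 1 from the rest, must sum to zero.
n + 1 = 0, so n = -1.

-1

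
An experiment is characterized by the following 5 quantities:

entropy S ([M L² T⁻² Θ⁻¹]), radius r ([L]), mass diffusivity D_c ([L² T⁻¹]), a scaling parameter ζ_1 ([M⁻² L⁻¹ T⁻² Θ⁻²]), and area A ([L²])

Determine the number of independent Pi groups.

There are 5 variables and 4 base dimensions (M, L, T, Θ).
The dimension matrix has rank 4.
Independent dimensionless groups: 5 − 4 = 1.

1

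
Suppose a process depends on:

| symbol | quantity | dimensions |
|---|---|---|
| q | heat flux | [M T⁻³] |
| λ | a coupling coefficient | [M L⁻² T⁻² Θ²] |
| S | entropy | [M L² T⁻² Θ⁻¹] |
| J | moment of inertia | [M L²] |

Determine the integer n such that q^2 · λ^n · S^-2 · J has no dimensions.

-1

Balance the M exponent: (1)·n from λ, plus 2·(1) − 2·(1) + (1) = 1 from the rest, must sum to zero.
n + 1 = 0, so n = -1.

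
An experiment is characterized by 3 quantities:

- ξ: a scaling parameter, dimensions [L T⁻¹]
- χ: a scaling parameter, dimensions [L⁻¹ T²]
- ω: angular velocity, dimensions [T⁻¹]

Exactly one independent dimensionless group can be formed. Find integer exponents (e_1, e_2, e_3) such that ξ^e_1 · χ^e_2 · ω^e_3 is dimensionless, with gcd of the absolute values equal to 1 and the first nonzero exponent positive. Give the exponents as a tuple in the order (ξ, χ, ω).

(1, 1, 1)

L: e_1·(1) + e_2·(-1) + e_3·(0) = 0
T: e_1·(-1) + e_2·(2) + e_3·(-1) = 0
Solving this homogeneous linear system for the smallest-integer solution (first nonzero entry positive) gives (1, 1, 1).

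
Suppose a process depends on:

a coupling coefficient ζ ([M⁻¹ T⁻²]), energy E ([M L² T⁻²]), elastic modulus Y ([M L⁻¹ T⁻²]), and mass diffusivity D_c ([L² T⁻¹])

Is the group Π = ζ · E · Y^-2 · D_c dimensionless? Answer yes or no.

no

Sum the exponent of each base dimension across the product:
  M: [ζ]_M + [E]_M − 2·[Y]_M + [D_c]_M = (-1) + (1) − 2·(1) + (0) = -2
  L: [ζ]_L + [E]_L − 2·[Y]_L + [D_c]_L = (0) + (2) − 2·(-1) + (2) = 6
  T: [ζ]_T + [E]_T − 2·[Y]_T + [D_c]_T = (-2) + (-2) − 2·(-2) + (-1) = -1
Net dimensions [M⁻² L⁶ T⁻¹] ≠ [1] — not dimensionless.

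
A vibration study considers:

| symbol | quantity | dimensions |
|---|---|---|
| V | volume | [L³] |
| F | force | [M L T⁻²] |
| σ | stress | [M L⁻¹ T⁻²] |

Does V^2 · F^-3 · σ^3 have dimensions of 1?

yes

Sum the exponent of each base dimension across the product:
  M: 2·[V]_M − 3·[F]_M + 3·[σ]_M = 2·(0) − 3·(1) + 3·(1) = 0
  L: 2·[V]_L − 3·[F]_L + 3·[σ]_L = 2·(3) − 3·(1) + 3·(-1) = 0
  T: 2·[V]_T − 3·[F]_T + 3·[σ]_T = 2·(0) − 3·(-2) + 3·(-2) = 0
All base exponents vanish — dimensionless.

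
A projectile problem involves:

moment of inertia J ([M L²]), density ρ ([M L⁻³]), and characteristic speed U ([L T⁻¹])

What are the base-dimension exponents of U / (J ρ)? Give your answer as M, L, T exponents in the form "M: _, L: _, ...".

M: -2, L: 2, T: -1

Collect each base-dimension exponent across the product:
  M: −(1) − (1) + (0) = -2
  L: −(2) − (-3) + (1) = 2
  T: −(0) − (0) + (-1) = -1
So the dimensions are [M⁻² L² T⁻¹].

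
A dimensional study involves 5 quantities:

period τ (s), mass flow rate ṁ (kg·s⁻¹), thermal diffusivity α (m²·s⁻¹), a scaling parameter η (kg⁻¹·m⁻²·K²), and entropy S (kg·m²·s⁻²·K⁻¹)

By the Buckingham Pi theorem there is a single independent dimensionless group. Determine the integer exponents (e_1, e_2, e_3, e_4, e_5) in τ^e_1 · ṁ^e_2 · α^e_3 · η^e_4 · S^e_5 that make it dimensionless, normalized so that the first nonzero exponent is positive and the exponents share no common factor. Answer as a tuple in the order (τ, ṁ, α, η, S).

M: e_1·(0) + e_2·(1) + e_3·(0) + e_4·(-1) + e_5·(1) = 0
L: e_1·(0) + e_2·(0) + e_3·(2) + e_4·(-2) + e_5·(2) = 0
T: e_1·(1) + e_2·(-1) + e_3·(-1) + e_4·(0) + e_5·(-2) = 0
Θ: e_1·(0) + e_2·(0) + e_3·(0) + e_4·(2) + e_5·(-1) = 0
Solving this homogeneous linear system for the smallest-integer solution (first nonzero entry positive) gives (2, -1, -1, 1, 2).

(2, -1, -1, 1, 2)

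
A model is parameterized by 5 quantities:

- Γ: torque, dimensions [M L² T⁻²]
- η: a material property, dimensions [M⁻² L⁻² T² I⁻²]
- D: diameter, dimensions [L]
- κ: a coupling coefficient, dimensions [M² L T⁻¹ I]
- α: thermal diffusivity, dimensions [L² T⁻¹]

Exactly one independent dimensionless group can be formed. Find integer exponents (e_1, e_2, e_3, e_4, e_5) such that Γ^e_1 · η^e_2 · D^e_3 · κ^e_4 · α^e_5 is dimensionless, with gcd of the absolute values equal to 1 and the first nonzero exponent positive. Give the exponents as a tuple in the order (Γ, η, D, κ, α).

(2, -1, 4, -2, -4)

M: e_1·(1) + e_2·(-2) + e_3·(0) + e_4·(2) + e_5·(0) = 0
L: e_1·(2) + e_2·(-2) + e_3·(1) + e_4·(1) + e_5·(2) = 0
T: e_1·(-2) + e_2·(2) + e_3·(0) + e_4·(-1) + e_5·(-1) = 0
I: e_1·(0) + e_2·(-2) + e_3·(0) + e_4·(1) + e_5·(0) = 0
Solving this homogeneous linear system for the smallest-integer solution (first nonzero entry positive) gives (2, -1, 4, -2, -4).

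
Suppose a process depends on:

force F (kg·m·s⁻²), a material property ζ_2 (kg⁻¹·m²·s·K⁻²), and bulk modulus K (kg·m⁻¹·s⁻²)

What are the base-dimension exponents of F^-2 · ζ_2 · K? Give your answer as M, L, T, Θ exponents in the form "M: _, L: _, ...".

Collect each base-dimension exponent across the product:
  M: −2·(1) + (-1) + (1) = -2
  L: −2·(1) + (2) + (-1) = -1
  T: −2·(-2) + (1) + (-2) = 3
  Θ: −2·(0) + (-2) + (0) = -2
So the dimensions are [M⁻² L⁻¹ T³ Θ⁻²].

M: -2, L: -1, T: 3, Θ: -2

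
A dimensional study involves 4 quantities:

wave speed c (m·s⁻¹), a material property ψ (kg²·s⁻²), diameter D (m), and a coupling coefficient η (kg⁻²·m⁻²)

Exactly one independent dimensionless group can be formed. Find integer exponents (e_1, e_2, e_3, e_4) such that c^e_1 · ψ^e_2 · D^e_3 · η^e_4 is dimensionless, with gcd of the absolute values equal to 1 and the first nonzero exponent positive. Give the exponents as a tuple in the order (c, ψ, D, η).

M: e_1·(0) + e_2·(2) + e_3·(0) + e_4·(-2) = 0
L: e_1·(1) + e_2·(0) + e_3·(1) + e_4·(-2) = 0
T: e_1·(-1) + e_2·(-2) + e_3·(0) + e_4·(0) = 0
Solving this homogeneous linear system for the smallest-integer solution (first nonzero entry positive) gives (2, -1, -4, -1).

(2, -1, -4, -1)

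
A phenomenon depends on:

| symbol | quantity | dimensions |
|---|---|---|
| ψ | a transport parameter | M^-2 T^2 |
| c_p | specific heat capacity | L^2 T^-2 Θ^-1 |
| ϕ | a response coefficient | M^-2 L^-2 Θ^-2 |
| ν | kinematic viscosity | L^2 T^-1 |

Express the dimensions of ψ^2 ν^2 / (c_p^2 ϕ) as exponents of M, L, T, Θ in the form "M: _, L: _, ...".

M: -2, L: 2, T: 6, Θ: 4

Collect each base-dimension exponent across the product:
  M: 2·(-2) − 2·(0) − (-2) + 2·(0) = -2
  L: 2·(0) − 2·(2) − (-2) + 2·(2) = 2
  T: 2·(2) − 2·(-2) − (0) + 2·(-1) = 6
  Θ: 2·(0) − 2·(-1) − (-2) + 2·(0) = 4
So the dimensions are [M⁻² L² T⁶ Θ⁴].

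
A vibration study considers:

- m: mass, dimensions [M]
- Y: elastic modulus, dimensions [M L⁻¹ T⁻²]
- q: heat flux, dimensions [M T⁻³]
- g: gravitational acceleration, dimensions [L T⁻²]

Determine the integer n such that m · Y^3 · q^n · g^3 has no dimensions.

Balance the M exponent: (1)·n from q, plus (1) + 3·(1) + 3·(0) = 4 from the rest, must sum to zero.
n + 4 = 0, so n = -4.

-4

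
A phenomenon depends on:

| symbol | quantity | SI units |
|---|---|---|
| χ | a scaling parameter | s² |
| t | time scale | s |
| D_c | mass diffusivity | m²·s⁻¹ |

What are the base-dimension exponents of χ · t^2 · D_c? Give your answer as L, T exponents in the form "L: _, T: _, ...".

Collect each base-dimension exponent across the product:
  L: (0) + 2·(0) + (2) = 2
  T: (2) + 2·(1) + (-1) = 3
So the dimensions are [L² T³].

L: 2, T: 3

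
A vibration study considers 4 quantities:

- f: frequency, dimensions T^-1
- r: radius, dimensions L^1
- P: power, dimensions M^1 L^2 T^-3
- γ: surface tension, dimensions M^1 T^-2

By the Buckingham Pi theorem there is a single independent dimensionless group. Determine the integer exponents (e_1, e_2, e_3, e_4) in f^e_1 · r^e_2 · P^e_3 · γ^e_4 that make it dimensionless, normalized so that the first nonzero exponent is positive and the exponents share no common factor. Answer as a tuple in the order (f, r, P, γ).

(1, 2, -1, 1)

M: e_1·(0) + e_2·(0) + e_3·(1) + e_4·(1) = 0
L: e_1·(0) + e_2·(1) + e_3·(2) + e_4·(0) = 0
T: e_1·(-1) + e_2·(0) + e_3·(-3) + e_4·(-2) = 0
Solving this homogeneous linear system for the smallest-integer solution (first nonzero entry positive) gives (1, 2, -1, 1).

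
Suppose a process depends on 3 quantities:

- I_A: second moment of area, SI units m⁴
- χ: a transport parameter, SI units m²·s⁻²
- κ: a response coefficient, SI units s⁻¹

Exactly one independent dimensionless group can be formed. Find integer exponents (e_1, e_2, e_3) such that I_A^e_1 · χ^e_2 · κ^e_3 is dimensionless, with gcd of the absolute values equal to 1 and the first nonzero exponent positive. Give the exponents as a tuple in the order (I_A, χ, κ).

(1, -2, 4)

L: e_1·(4) + e_2·(2) + e_3·(0) = 0
T: e_1·(0) + e_2·(-2) + e_3·(-1) = 0
Solving this homogeneous linear system for the smallest-integer solution (first nonzero entry positive) gives (1, -2, 4).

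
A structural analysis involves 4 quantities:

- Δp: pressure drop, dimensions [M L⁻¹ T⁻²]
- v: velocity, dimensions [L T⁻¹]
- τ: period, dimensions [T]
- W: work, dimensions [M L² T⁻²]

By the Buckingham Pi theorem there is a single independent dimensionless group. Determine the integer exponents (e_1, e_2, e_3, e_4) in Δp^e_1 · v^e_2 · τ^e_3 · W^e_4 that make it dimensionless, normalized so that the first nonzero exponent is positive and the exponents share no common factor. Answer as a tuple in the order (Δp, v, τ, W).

(1, 3, 3, -1)

M: e_1·(1) + e_2·(0) + e_3·(0) + e_4·(1) = 0
L: e_1·(-1) + e_2·(1) + e_3·(0) + e_4·(2) = 0
T: e_1·(-2) + e_2·(-1) + e_3·(1) + e_4·(-2) = 0
Solving this homogeneous linear system for the smallest-integer solution (first nonzero entry positive) gives (1, 3, 3, -1).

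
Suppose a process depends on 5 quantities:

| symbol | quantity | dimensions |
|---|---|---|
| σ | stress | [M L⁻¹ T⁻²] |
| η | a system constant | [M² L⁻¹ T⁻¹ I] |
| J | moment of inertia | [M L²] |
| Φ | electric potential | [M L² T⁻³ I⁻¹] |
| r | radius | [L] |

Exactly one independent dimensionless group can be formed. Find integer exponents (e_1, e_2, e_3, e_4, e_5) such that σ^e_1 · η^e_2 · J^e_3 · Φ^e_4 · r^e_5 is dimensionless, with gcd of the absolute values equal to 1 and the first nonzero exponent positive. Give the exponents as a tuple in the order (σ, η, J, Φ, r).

(2, -1, 1, -1, 1)

M: e_1·(1) + e_2·(2) + e_3·(1) + e_4·(1) + e_5·(0) = 0
L: e_1·(-1) + e_2·(-1) + e_3·(2) + e_4·(2) + e_5·(1) = 0
T: e_1·(-2) + e_2·(-1) + e_3·(0) + e_4·(-3) + e_5·(0) = 0
I: e_1·(0) + e_2·(1) + e_3·(0) + e_4·(-1) + e_5·(0) = 0
Solving this homogeneous linear system for the smallest-integer solution (first nonzero entry positive) gives (2, -1, 1, -1, 1).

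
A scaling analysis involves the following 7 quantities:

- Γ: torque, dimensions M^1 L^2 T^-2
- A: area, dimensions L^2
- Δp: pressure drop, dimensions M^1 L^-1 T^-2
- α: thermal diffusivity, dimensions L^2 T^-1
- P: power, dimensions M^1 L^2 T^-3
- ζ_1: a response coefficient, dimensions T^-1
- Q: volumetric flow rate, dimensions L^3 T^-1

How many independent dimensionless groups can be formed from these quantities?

There are 7 variables and 3 base dimensions (M, L, T).
The dimension matrix has rank 3.
Independent dimensionless groups: 7 − 3 = 4.

4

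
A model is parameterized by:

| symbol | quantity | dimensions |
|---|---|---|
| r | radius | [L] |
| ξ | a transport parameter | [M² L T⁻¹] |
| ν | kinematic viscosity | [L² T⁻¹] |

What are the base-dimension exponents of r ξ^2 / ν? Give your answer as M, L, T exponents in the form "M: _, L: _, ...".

M: 4, L: 1, T: -1

Collect each base-dimension exponent across the product:
  M: (0) + 2·(2) − (0) = 4
  L: (1) + 2·(1) − (2) = 1
  T: (0) + 2·(-1) − (-1) = -1
So the dimensions are [M⁴ L T⁻¹].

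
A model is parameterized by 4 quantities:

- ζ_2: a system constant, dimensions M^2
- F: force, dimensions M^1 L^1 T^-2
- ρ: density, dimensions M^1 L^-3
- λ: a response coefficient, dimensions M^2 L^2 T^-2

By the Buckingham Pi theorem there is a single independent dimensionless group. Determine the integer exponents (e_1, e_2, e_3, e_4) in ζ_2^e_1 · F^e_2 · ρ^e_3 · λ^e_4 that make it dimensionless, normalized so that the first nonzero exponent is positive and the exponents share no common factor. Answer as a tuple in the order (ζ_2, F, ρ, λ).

(2, 3, -1, -3)

M: e_1·(2) + e_2·(1) + e_3·(1) + e_4·(2) = 0
L: e_1·(0) + e_2·(1) + e_3·(-3) + e_4·(2) = 0
T: e_1·(0) + e_2·(-2) + e_3·(0) + e_4·(-2) = 0
Solving this homogeneous linear system for the smallest-integer solution (first nonzero entry positive) gives (2, 3, -1, -3).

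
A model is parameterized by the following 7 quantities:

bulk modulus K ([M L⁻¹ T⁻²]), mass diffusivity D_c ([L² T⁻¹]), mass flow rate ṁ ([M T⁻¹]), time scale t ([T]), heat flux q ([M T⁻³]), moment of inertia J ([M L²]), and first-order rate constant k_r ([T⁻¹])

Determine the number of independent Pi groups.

There are 7 variables and 3 base dimensions (M, L, T).
The dimension matrix has rank 3.
Independent dimensionless groups: 7 − 3 = 4.

4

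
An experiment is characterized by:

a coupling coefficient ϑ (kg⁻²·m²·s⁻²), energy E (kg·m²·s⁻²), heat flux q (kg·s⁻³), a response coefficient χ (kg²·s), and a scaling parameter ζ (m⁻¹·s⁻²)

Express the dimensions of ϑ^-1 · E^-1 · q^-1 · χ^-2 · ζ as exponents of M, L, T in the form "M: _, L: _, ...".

M: -4, L: -5, T: 3

Collect each base-dimension exponent across the product:
  M: −(-2) − (1) − (1) − 2·(2) + (0) = -4
  L: −(2) − (2) − (0) − 2·(0) + (-1) = -5
  T: −(-2) − (-2) − (-3) − 2·(1) + (-2) = 3
So the dimensions are [M⁻⁴ L⁻⁵ T³].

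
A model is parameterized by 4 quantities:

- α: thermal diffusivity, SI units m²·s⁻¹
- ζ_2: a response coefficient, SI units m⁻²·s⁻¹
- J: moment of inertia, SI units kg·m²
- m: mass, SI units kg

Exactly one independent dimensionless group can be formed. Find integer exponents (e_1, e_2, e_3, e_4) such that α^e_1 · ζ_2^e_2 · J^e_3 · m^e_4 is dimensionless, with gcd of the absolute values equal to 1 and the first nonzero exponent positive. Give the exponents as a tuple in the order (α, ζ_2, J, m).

(1, -1, -2, 2)

M: e_1·(0) + e_2·(0) + e_3·(1) + e_4·(1) = 0
L: e_1·(2) + e_2·(-2) + e_3·(2) + e_4·(0) = 0
T: e_1·(-1) + e_2·(-1) + e_3·(0) + e_4·(0) = 0
Solving this homogeneous linear system for the smallest-integer solution (first nonzero entry positive) gives (1, -1, -2, 2).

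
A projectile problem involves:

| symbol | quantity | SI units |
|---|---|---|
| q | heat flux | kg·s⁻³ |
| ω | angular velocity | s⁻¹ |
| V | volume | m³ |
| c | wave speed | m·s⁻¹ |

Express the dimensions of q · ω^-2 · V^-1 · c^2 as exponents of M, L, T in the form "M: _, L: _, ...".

M: 1, L: -1, T: -3

Collect each base-dimension exponent across the product:
  M: (1) − 2·(0) − (0) + 2·(0) = 1
  L: (0) − 2·(0) − (3) + 2·(1) = -1
  T: (-3) − 2·(-1) − (0) + 2·(-1) = -3
So the dimensions are [M L⁻¹ T⁻³].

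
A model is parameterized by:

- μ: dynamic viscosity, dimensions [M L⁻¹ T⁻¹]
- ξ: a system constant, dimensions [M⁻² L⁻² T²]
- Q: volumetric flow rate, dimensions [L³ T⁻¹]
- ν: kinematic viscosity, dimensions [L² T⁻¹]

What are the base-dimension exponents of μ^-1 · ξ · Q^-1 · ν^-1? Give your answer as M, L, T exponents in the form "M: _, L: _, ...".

Collect each base-dimension exponent across the product:
  M: −(1) + (-2) − (0) − (0) = -3
  L: −(-1) + (-2) − (3) − (2) = -6
  T: −(-1) + (2) − (-1) − (-1) = 5
So the dimensions are [M⁻³ L⁻⁶ T⁵].

M: -3, L: -6, T: 5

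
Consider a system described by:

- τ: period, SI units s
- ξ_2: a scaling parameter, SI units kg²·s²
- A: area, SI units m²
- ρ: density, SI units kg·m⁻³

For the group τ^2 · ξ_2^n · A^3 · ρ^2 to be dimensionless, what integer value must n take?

-1

Balance the M exponent: (2)·n from ξ_2, plus 2·(0) + 3·(0) + 2·(1) = 2 from the rest, must sum to zero.
2n + 2 = 0, so n = -1.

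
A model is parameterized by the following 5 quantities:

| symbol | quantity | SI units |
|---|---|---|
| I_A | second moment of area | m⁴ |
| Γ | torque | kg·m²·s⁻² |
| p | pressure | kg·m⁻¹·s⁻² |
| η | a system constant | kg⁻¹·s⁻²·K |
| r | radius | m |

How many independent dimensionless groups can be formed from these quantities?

2

There are 5 variables and 4 base dimensions (M, L, T, Θ).
The dimension matrix has rank 3 (less than 4: the dimension vectors are linearly dependent).
Independent dimensionless groups: 5 − 3 = 2.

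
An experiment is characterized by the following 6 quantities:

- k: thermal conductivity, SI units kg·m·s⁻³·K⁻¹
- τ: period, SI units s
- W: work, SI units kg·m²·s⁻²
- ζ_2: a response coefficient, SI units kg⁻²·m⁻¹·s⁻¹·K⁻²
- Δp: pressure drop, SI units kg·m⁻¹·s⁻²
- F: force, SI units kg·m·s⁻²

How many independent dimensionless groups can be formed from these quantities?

2

There are 6 variables and 4 base dimensions (M, L, T, Θ).
The dimension matrix has rank 4.
Independent dimensionless groups: 6 − 4 = 2.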